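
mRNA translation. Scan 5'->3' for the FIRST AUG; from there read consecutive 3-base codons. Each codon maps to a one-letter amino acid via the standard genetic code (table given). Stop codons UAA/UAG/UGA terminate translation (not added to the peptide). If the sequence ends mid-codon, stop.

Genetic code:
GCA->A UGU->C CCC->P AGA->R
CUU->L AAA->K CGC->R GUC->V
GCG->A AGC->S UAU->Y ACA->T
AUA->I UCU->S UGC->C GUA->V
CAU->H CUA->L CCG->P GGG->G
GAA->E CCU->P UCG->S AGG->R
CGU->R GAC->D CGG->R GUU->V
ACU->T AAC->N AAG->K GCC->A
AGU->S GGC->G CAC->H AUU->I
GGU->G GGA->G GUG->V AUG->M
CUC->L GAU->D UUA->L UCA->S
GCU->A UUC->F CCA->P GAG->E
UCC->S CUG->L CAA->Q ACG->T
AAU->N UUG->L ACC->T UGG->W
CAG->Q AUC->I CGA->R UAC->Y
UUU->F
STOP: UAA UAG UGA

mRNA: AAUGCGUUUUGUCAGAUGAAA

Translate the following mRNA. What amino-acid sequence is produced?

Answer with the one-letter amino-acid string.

start AUG at pos 1
pos 1: AUG -> M; peptide=M
pos 4: CGU -> R; peptide=MR
pos 7: UUU -> F; peptide=MRF
pos 10: GUC -> V; peptide=MRFV
pos 13: AGA -> R; peptide=MRFVR
pos 16: UGA -> STOP

Answer: MRFVR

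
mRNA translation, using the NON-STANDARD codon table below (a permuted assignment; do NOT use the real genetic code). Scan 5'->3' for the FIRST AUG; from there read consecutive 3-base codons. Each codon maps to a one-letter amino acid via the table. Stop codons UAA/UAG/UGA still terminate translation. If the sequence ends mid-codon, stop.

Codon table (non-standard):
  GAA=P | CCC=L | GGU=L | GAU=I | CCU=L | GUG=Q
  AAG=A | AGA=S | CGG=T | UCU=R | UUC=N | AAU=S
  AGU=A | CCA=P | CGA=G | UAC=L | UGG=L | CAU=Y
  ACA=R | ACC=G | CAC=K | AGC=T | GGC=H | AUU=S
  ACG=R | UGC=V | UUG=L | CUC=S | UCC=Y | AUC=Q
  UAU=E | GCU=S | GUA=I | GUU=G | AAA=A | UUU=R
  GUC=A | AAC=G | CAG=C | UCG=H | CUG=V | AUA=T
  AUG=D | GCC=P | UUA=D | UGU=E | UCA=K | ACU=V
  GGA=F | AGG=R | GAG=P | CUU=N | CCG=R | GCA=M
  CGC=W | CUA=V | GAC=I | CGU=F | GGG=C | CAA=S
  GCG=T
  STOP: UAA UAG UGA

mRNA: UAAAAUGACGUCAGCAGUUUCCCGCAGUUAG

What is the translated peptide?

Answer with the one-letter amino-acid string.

Answer: DRKMGYWA

Derivation:
start AUG at pos 4
pos 4: AUG -> D; peptide=D
pos 7: ACG -> R; peptide=DR
pos 10: UCA -> K; peptide=DRK
pos 13: GCA -> M; peptide=DRKM
pos 16: GUU -> G; peptide=DRKMG
pos 19: UCC -> Y; peptide=DRKMGY
pos 22: CGC -> W; peptide=DRKMGYW
pos 25: AGU -> A; peptide=DRKMGYWA
pos 28: UAG -> STOP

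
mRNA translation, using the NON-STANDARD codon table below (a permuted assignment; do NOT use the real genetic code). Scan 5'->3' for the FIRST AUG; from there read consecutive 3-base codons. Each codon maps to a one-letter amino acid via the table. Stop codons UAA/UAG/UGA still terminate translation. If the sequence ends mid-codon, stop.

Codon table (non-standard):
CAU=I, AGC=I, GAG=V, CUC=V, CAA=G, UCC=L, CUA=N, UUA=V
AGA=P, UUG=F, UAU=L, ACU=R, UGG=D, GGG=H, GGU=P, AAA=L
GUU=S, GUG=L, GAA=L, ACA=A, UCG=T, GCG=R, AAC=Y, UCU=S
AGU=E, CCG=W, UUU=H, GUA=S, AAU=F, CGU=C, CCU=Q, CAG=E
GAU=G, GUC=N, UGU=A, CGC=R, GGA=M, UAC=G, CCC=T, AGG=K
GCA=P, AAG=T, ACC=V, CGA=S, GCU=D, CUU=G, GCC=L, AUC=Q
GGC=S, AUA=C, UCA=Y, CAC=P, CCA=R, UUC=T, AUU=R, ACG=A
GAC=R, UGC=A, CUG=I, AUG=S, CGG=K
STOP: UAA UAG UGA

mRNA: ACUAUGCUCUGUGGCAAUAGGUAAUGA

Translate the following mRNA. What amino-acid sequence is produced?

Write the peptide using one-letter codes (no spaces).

Answer: SVASFK

Derivation:
start AUG at pos 3
pos 3: AUG -> S; peptide=S
pos 6: CUC -> V; peptide=SV
pos 9: UGU -> A; peptide=SVA
pos 12: GGC -> S; peptide=SVAS
pos 15: AAU -> F; peptide=SVASF
pos 18: AGG -> K; peptide=SVASFK
pos 21: UAA -> STOP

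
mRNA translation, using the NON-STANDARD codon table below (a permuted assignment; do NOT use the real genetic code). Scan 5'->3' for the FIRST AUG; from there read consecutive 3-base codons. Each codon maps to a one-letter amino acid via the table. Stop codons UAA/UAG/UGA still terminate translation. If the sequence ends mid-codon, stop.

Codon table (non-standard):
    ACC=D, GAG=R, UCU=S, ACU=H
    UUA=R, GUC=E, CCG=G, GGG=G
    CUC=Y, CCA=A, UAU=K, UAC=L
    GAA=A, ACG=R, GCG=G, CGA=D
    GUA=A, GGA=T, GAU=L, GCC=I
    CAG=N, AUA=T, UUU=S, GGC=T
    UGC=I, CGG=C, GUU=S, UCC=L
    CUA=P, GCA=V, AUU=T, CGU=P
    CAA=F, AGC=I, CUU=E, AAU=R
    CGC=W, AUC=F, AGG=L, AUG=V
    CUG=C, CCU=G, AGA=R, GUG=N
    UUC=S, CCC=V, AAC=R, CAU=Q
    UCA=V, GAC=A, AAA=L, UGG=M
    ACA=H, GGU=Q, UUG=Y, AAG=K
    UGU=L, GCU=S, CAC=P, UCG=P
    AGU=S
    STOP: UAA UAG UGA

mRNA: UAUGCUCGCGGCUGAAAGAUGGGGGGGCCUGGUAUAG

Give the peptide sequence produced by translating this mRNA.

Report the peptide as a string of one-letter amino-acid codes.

Answer: VYGSARMGTCA

Derivation:
start AUG at pos 1
pos 1: AUG -> V; peptide=V
pos 4: CUC -> Y; peptide=VY
pos 7: GCG -> G; peptide=VYG
pos 10: GCU -> S; peptide=VYGS
pos 13: GAA -> A; peptide=VYGSA
pos 16: AGA -> R; peptide=VYGSAR
pos 19: UGG -> M; peptide=VYGSARM
pos 22: GGG -> G; peptide=VYGSARMG
pos 25: GGC -> T; peptide=VYGSARMGT
pos 28: CUG -> C; peptide=VYGSARMGTC
pos 31: GUA -> A; peptide=VYGSARMGTCA
pos 34: UAG -> STOP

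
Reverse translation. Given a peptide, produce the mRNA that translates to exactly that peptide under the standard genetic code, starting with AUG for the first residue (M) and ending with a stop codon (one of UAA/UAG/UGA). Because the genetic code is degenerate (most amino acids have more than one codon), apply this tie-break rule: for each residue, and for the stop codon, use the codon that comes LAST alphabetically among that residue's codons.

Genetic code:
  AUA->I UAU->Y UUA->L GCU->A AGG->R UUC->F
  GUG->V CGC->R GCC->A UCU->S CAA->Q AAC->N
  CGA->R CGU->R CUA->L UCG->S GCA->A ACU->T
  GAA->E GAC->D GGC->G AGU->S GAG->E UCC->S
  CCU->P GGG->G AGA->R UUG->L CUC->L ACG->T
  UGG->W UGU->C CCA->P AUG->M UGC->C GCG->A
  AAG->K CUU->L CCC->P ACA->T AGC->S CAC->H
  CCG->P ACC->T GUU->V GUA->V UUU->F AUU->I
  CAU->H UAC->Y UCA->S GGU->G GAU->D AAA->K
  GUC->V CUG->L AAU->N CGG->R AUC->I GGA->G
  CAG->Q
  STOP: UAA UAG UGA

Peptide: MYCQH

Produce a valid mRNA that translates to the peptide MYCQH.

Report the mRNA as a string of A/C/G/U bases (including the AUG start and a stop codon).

residue 1: M -> AUG (start codon)
residue 2: Y codons sorted = UAC,UAU -> pick last = UAU
residue 3: C codons sorted = UGC,UGU -> pick last = UGU
residue 4: Q codons sorted = CAA,CAG -> pick last = CAG
residue 5: H codons sorted = CAC,CAU -> pick last = CAU
terminator: stop codons sorted = UAA,UAG,UGA -> pick last = UGA

Answer: mRNA: AUGUAUUGUCAGCAUUGA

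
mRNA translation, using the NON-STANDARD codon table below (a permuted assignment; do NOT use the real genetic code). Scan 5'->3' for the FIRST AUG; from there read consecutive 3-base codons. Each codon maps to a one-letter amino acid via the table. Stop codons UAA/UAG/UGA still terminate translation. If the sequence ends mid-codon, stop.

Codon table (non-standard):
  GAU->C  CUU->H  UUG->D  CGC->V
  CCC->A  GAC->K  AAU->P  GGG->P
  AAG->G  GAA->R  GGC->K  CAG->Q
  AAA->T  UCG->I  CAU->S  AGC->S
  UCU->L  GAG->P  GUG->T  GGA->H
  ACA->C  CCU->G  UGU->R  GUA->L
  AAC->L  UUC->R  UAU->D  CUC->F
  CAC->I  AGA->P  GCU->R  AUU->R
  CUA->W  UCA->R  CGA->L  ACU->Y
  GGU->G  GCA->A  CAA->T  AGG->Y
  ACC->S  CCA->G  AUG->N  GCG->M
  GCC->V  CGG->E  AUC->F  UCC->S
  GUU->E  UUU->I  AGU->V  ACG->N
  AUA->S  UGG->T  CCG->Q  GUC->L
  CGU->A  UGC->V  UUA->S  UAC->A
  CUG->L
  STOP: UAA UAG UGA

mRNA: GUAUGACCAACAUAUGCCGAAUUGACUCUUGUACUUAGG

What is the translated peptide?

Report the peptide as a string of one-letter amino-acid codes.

start AUG at pos 2
pos 2: AUG -> N; peptide=N
pos 5: ACC -> S; peptide=NS
pos 8: AAC -> L; peptide=NSL
pos 11: AUA -> S; peptide=NSLS
pos 14: UGC -> V; peptide=NSLSV
pos 17: CGA -> L; peptide=NSLSVL
pos 20: AUU -> R; peptide=NSLSVLR
pos 23: GAC -> K; peptide=NSLSVLRK
pos 26: UCU -> L; peptide=NSLSVLRKL
pos 29: UGU -> R; peptide=NSLSVLRKLR
pos 32: ACU -> Y; peptide=NSLSVLRKLRY
pos 35: UAG -> STOP

Answer: NSLSVLRKLRY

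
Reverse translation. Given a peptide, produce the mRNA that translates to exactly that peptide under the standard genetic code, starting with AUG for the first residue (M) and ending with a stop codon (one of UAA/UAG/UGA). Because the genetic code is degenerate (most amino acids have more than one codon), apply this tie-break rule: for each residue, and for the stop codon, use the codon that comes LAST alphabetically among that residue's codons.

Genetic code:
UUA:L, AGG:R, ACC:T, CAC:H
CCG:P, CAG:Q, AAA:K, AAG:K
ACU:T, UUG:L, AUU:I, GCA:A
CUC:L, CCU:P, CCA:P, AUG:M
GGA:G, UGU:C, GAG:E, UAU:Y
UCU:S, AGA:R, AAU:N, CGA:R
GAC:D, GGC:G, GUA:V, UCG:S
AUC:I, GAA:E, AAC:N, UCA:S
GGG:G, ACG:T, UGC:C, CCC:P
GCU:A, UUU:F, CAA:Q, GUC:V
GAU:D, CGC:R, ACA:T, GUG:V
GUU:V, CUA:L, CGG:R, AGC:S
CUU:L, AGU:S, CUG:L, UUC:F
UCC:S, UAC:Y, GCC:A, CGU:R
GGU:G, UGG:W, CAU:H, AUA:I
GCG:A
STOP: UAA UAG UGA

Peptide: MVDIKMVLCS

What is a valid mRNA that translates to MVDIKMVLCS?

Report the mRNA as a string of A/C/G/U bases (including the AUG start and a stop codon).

residue 1: M -> AUG (start codon)
residue 2: V codons sorted = GUA,GUC,GUG,GUU -> pick last = GUU
residue 3: D codons sorted = GAC,GAU -> pick last = GAU
residue 4: I codons sorted = AUA,AUC,AUU -> pick last = AUU
residue 5: K codons sorted = AAA,AAG -> pick last = AAG
residue 6: M -> AUG (only codon)
residue 7: V codons sorted = GUA,GUC,GUG,GUU -> pick last = GUU
residue 8: L codons sorted = CUA,CUC,CUG,CUU,UUA,UUG -> pick last = UUG
residue 9: C codons sorted = UGC,UGU -> pick last = UGU
residue 10: S codons sorted = AGC,AGU,UCA,UCC,UCG,UCU -> pick last = UCU
terminator: stop codons sorted = UAA,UAG,UGA -> pick last = UGA

Answer: mRNA: AUGGUUGAUAUUAAGAUGGUUUUGUGUUCUUGA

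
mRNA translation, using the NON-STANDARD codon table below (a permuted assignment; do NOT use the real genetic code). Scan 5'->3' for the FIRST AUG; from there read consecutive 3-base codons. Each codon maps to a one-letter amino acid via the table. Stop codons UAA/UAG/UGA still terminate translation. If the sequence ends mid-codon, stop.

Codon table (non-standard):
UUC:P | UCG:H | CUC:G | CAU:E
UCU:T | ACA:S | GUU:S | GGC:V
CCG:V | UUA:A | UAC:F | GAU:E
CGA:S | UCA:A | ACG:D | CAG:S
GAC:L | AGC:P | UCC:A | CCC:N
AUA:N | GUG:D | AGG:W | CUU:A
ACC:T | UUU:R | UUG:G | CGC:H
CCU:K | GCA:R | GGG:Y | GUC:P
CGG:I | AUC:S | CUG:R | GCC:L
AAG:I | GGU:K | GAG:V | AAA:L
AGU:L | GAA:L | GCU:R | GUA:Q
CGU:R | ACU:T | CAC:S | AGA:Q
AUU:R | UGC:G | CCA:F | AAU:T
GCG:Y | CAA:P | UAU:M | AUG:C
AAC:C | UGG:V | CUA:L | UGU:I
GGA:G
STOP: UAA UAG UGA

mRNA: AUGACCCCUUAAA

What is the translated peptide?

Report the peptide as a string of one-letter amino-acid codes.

start AUG at pos 0
pos 0: AUG -> C; peptide=C
pos 3: ACC -> T; peptide=CT
pos 6: CCU -> K; peptide=CTK
pos 9: UAA -> STOP

Answer: CTK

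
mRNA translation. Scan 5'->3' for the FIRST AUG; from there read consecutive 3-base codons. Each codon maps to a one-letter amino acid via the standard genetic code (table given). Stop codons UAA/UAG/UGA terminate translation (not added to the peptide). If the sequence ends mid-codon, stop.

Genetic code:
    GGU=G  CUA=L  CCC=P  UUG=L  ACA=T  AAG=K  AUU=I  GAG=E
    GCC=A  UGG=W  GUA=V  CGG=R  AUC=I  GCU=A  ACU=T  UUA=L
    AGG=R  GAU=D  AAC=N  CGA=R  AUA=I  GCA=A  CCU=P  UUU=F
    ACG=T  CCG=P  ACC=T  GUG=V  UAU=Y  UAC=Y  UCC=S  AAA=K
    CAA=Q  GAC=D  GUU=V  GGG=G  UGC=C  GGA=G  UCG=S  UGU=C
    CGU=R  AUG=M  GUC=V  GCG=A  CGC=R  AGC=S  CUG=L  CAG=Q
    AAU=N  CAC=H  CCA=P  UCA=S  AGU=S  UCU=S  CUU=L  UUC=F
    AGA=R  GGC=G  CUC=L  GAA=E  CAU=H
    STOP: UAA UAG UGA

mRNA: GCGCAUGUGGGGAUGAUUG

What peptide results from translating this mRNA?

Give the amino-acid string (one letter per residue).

start AUG at pos 4
pos 4: AUG -> M; peptide=M
pos 7: UGG -> W; peptide=MW
pos 10: GGA -> G; peptide=MWG
pos 13: UGA -> STOP

Answer: MWG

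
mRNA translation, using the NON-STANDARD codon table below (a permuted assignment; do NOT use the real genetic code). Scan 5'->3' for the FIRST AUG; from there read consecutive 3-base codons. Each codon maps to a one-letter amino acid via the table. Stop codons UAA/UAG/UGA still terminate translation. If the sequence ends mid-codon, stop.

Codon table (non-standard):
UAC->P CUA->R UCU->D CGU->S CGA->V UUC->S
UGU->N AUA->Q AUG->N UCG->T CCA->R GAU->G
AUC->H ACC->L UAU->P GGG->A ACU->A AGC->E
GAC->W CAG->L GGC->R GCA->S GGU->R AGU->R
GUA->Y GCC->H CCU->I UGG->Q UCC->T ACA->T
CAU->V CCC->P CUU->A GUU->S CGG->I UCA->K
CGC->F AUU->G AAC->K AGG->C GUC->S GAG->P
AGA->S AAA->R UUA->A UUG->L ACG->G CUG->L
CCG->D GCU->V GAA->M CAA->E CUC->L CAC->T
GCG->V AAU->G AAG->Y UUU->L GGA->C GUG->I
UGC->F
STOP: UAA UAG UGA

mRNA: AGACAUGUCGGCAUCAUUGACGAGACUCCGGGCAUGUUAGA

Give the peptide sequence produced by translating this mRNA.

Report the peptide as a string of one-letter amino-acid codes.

start AUG at pos 4
pos 4: AUG -> N; peptide=N
pos 7: UCG -> T; peptide=NT
pos 10: GCA -> S; peptide=NTS
pos 13: UCA -> K; peptide=NTSK
pos 16: UUG -> L; peptide=NTSKL
pos 19: ACG -> G; peptide=NTSKLG
pos 22: AGA -> S; peptide=NTSKLGS
pos 25: CUC -> L; peptide=NTSKLGSL
pos 28: CGG -> I; peptide=NTSKLGSLI
pos 31: GCA -> S; peptide=NTSKLGSLIS
pos 34: UGU -> N; peptide=NTSKLGSLISN
pos 37: UAG -> STOP

Answer: NTSKLGSLISN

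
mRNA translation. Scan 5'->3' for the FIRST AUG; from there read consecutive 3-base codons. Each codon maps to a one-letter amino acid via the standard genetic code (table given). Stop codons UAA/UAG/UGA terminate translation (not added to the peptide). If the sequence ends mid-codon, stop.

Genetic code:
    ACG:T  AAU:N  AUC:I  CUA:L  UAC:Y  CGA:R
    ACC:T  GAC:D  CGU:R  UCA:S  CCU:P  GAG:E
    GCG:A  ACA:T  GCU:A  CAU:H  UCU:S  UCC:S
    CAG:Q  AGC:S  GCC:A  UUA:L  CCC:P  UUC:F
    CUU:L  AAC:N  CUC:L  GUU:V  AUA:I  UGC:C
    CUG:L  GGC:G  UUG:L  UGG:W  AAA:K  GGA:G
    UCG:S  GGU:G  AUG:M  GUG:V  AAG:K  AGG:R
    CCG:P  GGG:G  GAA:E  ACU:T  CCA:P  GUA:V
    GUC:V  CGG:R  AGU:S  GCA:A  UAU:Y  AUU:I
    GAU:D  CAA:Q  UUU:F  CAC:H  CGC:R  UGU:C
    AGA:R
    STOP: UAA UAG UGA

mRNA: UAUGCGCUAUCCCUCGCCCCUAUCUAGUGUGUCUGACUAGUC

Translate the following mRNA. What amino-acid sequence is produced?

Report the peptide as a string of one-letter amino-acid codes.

start AUG at pos 1
pos 1: AUG -> M; peptide=M
pos 4: CGC -> R; peptide=MR
pos 7: UAU -> Y; peptide=MRY
pos 10: CCC -> P; peptide=MRYP
pos 13: UCG -> S; peptide=MRYPS
pos 16: CCC -> P; peptide=MRYPSP
pos 19: CUA -> L; peptide=MRYPSPL
pos 22: UCU -> S; peptide=MRYPSPLS
pos 25: AGU -> S; peptide=MRYPSPLSS
pos 28: GUG -> V; peptide=MRYPSPLSSV
pos 31: UCU -> S; peptide=MRYPSPLSSVS
pos 34: GAC -> D; peptide=MRYPSPLSSVSD
pos 37: UAG -> STOP

Answer: MRYPSPLSSVSD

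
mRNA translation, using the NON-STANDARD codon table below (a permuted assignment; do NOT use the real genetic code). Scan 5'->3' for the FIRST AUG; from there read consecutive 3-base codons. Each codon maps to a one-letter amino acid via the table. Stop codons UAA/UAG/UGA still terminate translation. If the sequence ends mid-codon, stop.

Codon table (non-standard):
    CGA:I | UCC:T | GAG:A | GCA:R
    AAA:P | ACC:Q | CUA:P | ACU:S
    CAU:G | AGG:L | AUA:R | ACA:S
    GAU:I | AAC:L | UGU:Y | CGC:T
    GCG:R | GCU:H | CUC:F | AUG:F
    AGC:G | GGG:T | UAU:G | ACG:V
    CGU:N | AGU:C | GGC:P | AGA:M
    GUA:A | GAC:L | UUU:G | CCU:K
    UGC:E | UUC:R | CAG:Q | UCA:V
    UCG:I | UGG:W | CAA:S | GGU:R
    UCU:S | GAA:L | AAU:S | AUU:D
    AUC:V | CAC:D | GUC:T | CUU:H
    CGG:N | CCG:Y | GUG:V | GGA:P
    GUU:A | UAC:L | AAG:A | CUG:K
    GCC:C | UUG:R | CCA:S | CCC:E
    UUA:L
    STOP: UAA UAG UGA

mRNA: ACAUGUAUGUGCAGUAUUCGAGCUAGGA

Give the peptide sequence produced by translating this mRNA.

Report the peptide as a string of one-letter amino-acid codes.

Answer: FGVQGIG

Derivation:
start AUG at pos 2
pos 2: AUG -> F; peptide=F
pos 5: UAU -> G; peptide=FG
pos 8: GUG -> V; peptide=FGV
pos 11: CAG -> Q; peptide=FGVQ
pos 14: UAU -> G; peptide=FGVQG
pos 17: UCG -> I; peptide=FGVQGI
pos 20: AGC -> G; peptide=FGVQGIG
pos 23: UAG -> STOP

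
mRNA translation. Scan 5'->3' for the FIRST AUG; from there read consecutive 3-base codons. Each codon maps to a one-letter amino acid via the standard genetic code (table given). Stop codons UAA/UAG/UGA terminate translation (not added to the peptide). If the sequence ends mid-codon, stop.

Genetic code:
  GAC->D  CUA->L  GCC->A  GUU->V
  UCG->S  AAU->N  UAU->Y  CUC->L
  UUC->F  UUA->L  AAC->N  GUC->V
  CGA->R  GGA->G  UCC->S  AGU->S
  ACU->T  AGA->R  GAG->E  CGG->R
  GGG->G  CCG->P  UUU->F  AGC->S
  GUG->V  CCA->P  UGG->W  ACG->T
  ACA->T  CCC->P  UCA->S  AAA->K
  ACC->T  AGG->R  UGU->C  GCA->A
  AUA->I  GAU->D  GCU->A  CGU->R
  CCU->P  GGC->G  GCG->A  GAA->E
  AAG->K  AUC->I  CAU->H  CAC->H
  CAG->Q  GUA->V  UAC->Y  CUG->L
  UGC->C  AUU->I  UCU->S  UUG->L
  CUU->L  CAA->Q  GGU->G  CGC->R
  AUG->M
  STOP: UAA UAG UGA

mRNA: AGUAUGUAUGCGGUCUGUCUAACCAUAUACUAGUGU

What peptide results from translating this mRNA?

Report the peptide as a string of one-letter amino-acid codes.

Answer: MYAVCLTIY

Derivation:
start AUG at pos 3
pos 3: AUG -> M; peptide=M
pos 6: UAU -> Y; peptide=MY
pos 9: GCG -> A; peptide=MYA
pos 12: GUC -> V; peptide=MYAV
pos 15: UGU -> C; peptide=MYAVC
pos 18: CUA -> L; peptide=MYAVCL
pos 21: ACC -> T; peptide=MYAVCLT
pos 24: AUA -> I; peptide=MYAVCLTI
pos 27: UAC -> Y; peptide=MYAVCLTIY
pos 30: UAG -> STOP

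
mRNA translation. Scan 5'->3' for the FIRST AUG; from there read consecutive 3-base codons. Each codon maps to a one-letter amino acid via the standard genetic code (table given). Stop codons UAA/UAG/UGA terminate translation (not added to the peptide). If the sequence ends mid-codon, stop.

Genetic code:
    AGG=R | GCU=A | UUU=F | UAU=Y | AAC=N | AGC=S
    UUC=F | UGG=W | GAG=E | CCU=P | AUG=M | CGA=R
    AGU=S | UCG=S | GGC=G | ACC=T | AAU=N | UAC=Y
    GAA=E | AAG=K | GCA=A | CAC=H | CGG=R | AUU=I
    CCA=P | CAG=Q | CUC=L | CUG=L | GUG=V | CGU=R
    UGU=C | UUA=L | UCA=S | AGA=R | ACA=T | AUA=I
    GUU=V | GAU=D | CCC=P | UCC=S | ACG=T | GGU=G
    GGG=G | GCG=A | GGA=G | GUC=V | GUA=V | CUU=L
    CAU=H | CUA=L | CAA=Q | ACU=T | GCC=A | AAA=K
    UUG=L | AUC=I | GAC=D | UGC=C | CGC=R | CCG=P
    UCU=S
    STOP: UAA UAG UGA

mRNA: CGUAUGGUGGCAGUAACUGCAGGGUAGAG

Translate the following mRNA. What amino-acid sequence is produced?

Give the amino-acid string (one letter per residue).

start AUG at pos 3
pos 3: AUG -> M; peptide=M
pos 6: GUG -> V; peptide=MV
pos 9: GCA -> A; peptide=MVA
pos 12: GUA -> V; peptide=MVAV
pos 15: ACU -> T; peptide=MVAVT
pos 18: GCA -> A; peptide=MVAVTA
pos 21: GGG -> G; peptide=MVAVTAG
pos 24: UAG -> STOP

Answer: MVAVTAG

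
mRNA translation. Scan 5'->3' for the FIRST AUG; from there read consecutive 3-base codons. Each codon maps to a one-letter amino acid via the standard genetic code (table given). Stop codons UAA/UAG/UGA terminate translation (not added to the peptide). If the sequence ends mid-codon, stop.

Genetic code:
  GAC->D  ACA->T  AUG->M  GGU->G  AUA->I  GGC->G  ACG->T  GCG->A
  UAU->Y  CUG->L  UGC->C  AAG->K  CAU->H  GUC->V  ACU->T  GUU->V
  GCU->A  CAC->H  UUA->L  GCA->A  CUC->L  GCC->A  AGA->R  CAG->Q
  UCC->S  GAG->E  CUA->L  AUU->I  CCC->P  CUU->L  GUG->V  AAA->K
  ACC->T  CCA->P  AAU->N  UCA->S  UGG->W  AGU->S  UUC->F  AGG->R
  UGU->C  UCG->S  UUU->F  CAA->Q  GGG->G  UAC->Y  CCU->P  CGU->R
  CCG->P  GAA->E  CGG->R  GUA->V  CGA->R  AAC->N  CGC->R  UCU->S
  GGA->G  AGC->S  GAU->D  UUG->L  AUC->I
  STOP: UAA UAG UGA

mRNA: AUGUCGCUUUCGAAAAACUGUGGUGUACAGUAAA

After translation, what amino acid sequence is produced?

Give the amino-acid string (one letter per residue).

Answer: MSLSKNCGVQ

Derivation:
start AUG at pos 0
pos 0: AUG -> M; peptide=M
pos 3: UCG -> S; peptide=MS
pos 6: CUU -> L; peptide=MSL
pos 9: UCG -> S; peptide=MSLS
pos 12: AAA -> K; peptide=MSLSK
pos 15: AAC -> N; peptide=MSLSKN
pos 18: UGU -> C; peptide=MSLSKNC
pos 21: GGU -> G; peptide=MSLSKNCG
pos 24: GUA -> V; peptide=MSLSKNCGV
pos 27: CAG -> Q; peptide=MSLSKNCGVQ
pos 30: UAA -> STOP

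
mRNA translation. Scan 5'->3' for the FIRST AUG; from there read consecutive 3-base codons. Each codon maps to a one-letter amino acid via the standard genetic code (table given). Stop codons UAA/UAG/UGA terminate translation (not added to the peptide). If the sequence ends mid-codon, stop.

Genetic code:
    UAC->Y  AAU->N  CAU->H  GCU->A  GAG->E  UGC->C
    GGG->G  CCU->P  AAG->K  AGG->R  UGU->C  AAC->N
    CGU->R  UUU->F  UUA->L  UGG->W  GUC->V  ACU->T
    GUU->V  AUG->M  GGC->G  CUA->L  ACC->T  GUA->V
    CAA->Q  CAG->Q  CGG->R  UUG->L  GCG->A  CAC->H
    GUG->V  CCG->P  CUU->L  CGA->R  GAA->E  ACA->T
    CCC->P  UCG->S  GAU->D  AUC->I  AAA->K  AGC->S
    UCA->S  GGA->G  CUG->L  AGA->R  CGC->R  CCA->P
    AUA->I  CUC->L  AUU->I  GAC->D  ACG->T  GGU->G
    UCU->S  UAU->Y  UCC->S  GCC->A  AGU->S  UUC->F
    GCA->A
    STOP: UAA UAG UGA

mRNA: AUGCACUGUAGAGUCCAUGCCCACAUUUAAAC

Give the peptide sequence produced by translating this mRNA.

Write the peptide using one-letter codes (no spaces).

Answer: MHCRVHAHI

Derivation:
start AUG at pos 0
pos 0: AUG -> M; peptide=M
pos 3: CAC -> H; peptide=MH
pos 6: UGU -> C; peptide=MHC
pos 9: AGA -> R; peptide=MHCR
pos 12: GUC -> V; peptide=MHCRV
pos 15: CAU -> H; peptide=MHCRVH
pos 18: GCC -> A; peptide=MHCRVHA
pos 21: CAC -> H; peptide=MHCRVHAH
pos 24: AUU -> I; peptide=MHCRVHAHI
pos 27: UAA -> STOP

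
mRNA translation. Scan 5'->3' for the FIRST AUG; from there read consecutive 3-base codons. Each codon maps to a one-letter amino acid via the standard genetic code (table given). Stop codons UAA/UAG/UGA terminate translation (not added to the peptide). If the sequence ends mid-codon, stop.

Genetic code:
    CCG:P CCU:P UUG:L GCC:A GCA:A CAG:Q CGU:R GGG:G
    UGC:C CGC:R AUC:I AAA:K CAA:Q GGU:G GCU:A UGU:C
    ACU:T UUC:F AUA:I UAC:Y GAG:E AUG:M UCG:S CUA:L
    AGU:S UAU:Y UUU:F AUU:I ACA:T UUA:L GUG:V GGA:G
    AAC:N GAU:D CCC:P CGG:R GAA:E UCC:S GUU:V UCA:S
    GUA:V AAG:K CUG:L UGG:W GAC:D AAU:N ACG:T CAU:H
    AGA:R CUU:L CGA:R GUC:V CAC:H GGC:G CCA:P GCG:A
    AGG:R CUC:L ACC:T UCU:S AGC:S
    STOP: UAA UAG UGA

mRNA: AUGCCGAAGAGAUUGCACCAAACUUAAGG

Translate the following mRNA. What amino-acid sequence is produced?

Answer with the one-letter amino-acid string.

start AUG at pos 0
pos 0: AUG -> M; peptide=M
pos 3: CCG -> P; peptide=MP
pos 6: AAG -> K; peptide=MPK
pos 9: AGA -> R; peptide=MPKR
pos 12: UUG -> L; peptide=MPKRL
pos 15: CAC -> H; peptide=MPKRLH
pos 18: CAA -> Q; peptide=MPKRLHQ
pos 21: ACU -> T; peptide=MPKRLHQT
pos 24: UAA -> STOP

Answer: MPKRLHQT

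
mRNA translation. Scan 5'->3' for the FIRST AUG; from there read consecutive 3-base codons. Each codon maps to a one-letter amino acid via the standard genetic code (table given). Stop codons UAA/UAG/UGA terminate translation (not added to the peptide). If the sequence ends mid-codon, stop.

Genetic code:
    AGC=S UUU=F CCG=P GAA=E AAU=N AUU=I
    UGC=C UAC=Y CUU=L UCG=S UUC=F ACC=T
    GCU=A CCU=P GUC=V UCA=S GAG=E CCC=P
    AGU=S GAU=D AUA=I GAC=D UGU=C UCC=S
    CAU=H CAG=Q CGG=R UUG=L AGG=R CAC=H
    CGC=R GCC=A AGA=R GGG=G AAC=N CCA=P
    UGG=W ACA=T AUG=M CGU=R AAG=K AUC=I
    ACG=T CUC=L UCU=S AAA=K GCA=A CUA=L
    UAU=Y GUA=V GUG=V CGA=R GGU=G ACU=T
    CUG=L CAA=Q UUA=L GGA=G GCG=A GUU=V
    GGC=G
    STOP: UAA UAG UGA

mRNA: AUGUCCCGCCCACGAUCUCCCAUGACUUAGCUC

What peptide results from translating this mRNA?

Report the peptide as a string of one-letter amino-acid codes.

Answer: MSRPRSPMT

Derivation:
start AUG at pos 0
pos 0: AUG -> M; peptide=M
pos 3: UCC -> S; peptide=MS
pos 6: CGC -> R; peptide=MSR
pos 9: CCA -> P; peptide=MSRP
pos 12: CGA -> R; peptide=MSRPR
pos 15: UCU -> S; peptide=MSRPRS
pos 18: CCC -> P; peptide=MSRPRSP
pos 21: AUG -> M; peptide=MSRPRSPM
pos 24: ACU -> T; peptide=MSRPRSPMT
pos 27: UAG -> STOP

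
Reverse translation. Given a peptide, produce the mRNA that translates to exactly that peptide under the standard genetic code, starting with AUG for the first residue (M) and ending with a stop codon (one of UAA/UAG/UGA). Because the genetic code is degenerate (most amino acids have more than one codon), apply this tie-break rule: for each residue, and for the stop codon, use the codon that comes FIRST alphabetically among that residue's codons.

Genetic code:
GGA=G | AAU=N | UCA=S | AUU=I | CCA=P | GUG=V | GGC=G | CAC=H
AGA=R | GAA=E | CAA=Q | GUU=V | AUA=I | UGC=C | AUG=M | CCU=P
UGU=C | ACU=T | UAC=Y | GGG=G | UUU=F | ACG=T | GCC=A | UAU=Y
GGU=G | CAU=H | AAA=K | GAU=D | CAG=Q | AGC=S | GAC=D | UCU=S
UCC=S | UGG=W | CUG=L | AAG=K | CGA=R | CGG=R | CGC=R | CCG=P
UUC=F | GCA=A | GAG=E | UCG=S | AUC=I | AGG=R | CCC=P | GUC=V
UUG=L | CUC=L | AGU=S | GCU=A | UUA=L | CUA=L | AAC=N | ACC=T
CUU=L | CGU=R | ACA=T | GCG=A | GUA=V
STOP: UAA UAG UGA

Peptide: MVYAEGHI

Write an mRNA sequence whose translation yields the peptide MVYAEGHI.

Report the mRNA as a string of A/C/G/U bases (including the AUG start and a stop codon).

residue 1: M -> AUG (start codon)
residue 2: V codons sorted = GUA,GUC,GUG,GUU -> pick first = GUA
residue 3: Y codons sorted = UAC,UAU -> pick first = UAC
residue 4: A codons sorted = GCA,GCC,GCG,GCU -> pick first = GCA
residue 5: E codons sorted = GAA,GAG -> pick first = GAA
residue 6: G codons sorted = GGA,GGC,GGG,GGU -> pick first = GGA
residue 7: H codons sorted = CAC,CAU -> pick first = CAC
residue 8: I codons sorted = AUA,AUC,AUU -> pick first = AUA
terminator: stop codons sorted = UAA,UAG,UGA -> pick first = UAA

Answer: mRNA: AUGGUAUACGCAGAAGGACACAUAUAA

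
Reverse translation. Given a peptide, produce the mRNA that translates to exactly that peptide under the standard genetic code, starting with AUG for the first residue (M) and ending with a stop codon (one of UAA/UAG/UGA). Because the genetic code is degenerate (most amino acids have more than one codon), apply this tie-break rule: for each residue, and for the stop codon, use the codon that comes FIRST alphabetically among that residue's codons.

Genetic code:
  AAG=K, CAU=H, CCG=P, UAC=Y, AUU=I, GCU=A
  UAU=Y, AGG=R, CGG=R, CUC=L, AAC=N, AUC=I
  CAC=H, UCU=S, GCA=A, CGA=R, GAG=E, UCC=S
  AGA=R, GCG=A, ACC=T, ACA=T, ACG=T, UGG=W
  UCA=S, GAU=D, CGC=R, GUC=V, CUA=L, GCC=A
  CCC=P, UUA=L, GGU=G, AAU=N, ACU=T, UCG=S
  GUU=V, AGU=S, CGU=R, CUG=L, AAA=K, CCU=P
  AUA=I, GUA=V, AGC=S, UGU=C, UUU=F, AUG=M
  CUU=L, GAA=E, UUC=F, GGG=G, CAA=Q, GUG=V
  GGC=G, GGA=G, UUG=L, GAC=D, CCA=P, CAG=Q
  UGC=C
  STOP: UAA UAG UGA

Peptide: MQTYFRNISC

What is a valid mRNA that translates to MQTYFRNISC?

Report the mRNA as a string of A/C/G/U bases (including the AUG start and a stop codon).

residue 1: M -> AUG (start codon)
residue 2: Q codons sorted = CAA,CAG -> pick first = CAA
residue 3: T codons sorted = ACA,ACC,ACG,ACU -> pick first = ACA
residue 4: Y codons sorted = UAC,UAU -> pick first = UAC
residue 5: F codons sorted = UUC,UUU -> pick first = UUC
residue 6: R codons sorted = AGA,AGG,CGA,CGC,CGG,CGU -> pick first = AGA
residue 7: N codons sorted = AAC,AAU -> pick first = AAC
residue 8: I codons sorted = AUA,AUC,AUU -> pick first = AUA
residue 9: S codons sorted = AGC,AGU,UCA,UCC,UCG,UCU -> pick first = AGC
residue 10: C codons sorted = UGC,UGU -> pick first = UGC
terminator: stop codons sorted = UAA,UAG,UGA -> pick first = UAA

Answer: mRNA: AUGCAAACAUACUUCAGAAACAUAAGCUGCUAA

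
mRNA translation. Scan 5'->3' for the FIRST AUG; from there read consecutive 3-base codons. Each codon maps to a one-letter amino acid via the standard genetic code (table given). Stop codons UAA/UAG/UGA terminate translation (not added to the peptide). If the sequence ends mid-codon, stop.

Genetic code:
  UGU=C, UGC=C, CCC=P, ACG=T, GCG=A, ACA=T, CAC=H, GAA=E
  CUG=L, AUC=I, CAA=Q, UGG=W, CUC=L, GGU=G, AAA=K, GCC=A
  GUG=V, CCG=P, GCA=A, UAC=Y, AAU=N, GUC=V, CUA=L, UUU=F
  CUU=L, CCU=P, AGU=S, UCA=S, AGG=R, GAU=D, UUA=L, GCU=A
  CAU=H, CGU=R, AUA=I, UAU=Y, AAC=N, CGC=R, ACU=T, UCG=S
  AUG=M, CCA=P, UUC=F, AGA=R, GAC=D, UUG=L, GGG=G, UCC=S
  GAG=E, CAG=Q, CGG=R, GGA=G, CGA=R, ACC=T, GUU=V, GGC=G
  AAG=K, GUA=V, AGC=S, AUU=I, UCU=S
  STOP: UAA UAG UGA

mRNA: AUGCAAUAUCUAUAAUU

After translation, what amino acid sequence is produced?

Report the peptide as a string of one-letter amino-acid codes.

Answer: MQYL

Derivation:
start AUG at pos 0
pos 0: AUG -> M; peptide=M
pos 3: CAA -> Q; peptide=MQ
pos 6: UAU -> Y; peptide=MQY
pos 9: CUA -> L; peptide=MQYL
pos 12: UAA -> STOP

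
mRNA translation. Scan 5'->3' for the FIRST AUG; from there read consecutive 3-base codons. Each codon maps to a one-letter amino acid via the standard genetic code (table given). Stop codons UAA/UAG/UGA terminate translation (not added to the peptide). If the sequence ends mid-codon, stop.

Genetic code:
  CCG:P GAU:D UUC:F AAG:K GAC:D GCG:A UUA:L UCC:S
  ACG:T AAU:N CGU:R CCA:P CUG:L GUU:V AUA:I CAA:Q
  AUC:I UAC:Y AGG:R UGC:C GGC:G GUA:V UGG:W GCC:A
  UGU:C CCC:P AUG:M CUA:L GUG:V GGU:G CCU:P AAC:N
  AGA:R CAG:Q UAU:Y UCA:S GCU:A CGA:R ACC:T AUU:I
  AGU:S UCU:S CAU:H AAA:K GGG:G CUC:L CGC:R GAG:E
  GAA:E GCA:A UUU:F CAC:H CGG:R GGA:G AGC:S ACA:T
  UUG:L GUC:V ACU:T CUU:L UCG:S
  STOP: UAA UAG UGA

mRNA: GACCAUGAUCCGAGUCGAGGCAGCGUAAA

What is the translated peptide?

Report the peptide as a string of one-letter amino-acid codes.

start AUG at pos 4
pos 4: AUG -> M; peptide=M
pos 7: AUC -> I; peptide=MI
pos 10: CGA -> R; peptide=MIR
pos 13: GUC -> V; peptide=MIRV
pos 16: GAG -> E; peptide=MIRVE
pos 19: GCA -> A; peptide=MIRVEA
pos 22: GCG -> A; peptide=MIRVEAA
pos 25: UAA -> STOP

Answer: MIRVEAA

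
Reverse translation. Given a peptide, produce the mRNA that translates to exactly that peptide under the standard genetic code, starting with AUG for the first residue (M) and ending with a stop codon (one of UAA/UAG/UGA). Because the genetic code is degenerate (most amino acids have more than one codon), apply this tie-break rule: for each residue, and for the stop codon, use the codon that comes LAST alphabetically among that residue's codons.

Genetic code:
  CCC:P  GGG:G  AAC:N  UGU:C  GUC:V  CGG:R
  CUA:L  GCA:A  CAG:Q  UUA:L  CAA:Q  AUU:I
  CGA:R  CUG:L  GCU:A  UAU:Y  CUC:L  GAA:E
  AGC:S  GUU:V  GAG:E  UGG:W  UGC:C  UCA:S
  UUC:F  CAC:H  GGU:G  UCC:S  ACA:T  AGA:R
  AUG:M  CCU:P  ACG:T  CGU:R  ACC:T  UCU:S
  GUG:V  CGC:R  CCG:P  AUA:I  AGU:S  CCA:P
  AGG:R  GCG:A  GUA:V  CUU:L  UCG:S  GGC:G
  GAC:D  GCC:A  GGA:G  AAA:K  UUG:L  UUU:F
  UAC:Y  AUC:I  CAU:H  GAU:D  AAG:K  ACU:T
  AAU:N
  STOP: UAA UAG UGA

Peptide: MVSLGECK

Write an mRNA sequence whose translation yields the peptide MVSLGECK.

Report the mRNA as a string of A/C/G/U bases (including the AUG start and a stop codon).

Answer: mRNA: AUGGUUUCUUUGGGUGAGUGUAAGUGA

Derivation:
residue 1: M -> AUG (start codon)
residue 2: V codons sorted = GUA,GUC,GUG,GUU -> pick last = GUU
residue 3: S codons sorted = AGC,AGU,UCA,UCC,UCG,UCU -> pick last = UCU
residue 4: L codons sorted = CUA,CUC,CUG,CUU,UUA,UUG -> pick last = UUG
residue 5: G codons sorted = GGA,GGC,GGG,GGU -> pick last = GGU
residue 6: E codons sorted = GAA,GAG -> pick last = GAG
residue 7: C codons sorted = UGC,UGU -> pick last = UGU
residue 8: K codons sorted = AAA,AAG -> pick last = AAG
terminator: stop codons sorted = UAA,UAG,UGA -> pick last = UGA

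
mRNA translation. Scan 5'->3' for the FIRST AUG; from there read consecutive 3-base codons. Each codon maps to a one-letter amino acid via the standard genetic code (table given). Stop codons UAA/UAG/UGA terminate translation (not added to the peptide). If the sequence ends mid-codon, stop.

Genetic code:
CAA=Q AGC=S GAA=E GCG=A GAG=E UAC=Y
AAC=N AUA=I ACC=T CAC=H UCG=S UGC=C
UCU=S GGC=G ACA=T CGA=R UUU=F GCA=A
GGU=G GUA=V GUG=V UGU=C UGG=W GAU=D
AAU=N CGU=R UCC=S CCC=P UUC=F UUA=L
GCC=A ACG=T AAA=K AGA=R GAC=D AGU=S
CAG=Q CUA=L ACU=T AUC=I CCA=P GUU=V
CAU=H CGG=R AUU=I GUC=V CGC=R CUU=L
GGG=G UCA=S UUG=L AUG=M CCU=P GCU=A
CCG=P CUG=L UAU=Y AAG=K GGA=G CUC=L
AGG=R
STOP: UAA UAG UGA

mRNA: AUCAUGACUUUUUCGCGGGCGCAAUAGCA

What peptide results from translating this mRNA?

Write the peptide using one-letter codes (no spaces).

start AUG at pos 3
pos 3: AUG -> M; peptide=M
pos 6: ACU -> T; peptide=MT
pos 9: UUU -> F; peptide=MTF
pos 12: UCG -> S; peptide=MTFS
pos 15: CGG -> R; peptide=MTFSR
pos 18: GCG -> A; peptide=MTFSRA
pos 21: CAA -> Q; peptide=MTFSRAQ
pos 24: UAG -> STOP

Answer: MTFSRAQ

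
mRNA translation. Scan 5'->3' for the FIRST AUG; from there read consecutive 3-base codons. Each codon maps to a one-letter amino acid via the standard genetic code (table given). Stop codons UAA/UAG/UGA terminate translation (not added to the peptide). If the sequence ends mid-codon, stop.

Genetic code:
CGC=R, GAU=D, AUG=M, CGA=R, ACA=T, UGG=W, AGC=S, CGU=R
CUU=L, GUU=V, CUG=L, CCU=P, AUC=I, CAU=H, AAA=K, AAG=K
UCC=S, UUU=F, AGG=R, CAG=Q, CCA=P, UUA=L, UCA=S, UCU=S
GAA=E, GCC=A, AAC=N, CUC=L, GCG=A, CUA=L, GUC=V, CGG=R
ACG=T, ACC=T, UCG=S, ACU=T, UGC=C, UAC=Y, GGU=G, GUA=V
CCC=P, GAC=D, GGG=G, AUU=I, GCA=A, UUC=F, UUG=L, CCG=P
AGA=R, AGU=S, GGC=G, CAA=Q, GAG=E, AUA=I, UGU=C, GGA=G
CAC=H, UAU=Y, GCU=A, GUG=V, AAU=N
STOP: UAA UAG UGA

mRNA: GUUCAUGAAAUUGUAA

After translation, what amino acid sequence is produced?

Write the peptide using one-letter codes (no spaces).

Answer: MKL

Derivation:
start AUG at pos 4
pos 4: AUG -> M; peptide=M
pos 7: AAA -> K; peptide=MK
pos 10: UUG -> L; peptide=MKL
pos 13: UAA -> STOP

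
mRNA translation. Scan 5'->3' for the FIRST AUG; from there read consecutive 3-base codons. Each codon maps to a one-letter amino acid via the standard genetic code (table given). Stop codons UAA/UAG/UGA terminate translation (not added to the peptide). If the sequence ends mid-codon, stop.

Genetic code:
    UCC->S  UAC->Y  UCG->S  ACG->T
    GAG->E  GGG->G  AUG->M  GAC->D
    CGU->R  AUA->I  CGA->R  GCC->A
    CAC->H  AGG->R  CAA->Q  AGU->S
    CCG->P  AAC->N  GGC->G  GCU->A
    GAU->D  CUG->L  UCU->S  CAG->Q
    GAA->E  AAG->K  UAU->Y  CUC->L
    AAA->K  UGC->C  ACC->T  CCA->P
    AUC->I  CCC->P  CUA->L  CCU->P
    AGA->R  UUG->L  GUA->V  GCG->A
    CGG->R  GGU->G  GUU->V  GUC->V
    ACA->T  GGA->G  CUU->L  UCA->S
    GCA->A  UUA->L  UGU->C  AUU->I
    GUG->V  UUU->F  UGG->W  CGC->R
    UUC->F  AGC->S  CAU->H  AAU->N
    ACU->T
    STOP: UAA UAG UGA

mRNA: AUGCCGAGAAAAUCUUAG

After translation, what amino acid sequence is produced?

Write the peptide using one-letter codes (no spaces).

start AUG at pos 0
pos 0: AUG -> M; peptide=M
pos 3: CCG -> P; peptide=MP
pos 6: AGA -> R; peptide=MPR
pos 9: AAA -> K; peptide=MPRK
pos 12: UCU -> S; peptide=MPRKS
pos 15: UAG -> STOP

Answer: MPRKS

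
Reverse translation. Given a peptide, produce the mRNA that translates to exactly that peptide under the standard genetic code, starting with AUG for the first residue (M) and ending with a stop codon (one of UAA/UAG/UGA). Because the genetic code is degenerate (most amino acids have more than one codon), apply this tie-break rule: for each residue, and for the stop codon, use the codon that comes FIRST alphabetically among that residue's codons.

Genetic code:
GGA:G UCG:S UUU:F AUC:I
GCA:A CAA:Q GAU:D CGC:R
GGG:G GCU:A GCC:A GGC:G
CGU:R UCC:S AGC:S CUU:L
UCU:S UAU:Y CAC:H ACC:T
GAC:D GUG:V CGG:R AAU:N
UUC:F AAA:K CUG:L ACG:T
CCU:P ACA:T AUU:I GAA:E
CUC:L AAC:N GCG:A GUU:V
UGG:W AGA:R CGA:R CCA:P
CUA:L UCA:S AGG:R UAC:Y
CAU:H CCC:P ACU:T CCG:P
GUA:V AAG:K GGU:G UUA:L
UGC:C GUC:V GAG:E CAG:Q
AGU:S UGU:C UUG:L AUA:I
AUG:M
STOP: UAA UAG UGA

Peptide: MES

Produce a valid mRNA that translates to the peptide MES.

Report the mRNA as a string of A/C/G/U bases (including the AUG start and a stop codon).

residue 1: M -> AUG (start codon)
residue 2: E codons sorted = GAA,GAG -> pick first = GAA
residue 3: S codons sorted = AGC,AGU,UCA,UCC,UCG,UCU -> pick first = AGC
terminator: stop codons sorted = UAA,UAG,UGA -> pick first = UAA

Answer: mRNA: AUGGAAAGCUAA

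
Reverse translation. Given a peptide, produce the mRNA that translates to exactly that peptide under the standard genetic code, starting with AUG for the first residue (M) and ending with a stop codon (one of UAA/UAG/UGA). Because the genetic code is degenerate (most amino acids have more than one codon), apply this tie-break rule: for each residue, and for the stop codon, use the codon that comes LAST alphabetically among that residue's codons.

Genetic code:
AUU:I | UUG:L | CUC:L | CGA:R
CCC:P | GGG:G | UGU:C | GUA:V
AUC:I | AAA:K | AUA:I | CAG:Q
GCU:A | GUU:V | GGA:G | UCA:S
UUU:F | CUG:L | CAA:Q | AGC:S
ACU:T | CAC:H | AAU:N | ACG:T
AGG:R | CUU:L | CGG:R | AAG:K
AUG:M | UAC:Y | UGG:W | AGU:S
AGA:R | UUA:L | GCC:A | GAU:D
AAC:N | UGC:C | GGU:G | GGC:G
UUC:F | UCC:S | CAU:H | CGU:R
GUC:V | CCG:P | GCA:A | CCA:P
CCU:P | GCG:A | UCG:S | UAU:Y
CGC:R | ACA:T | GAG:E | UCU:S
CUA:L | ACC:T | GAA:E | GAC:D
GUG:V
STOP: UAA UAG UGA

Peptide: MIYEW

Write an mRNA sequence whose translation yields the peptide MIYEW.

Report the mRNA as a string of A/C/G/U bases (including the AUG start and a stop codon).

residue 1: M -> AUG (start codon)
residue 2: I codons sorted = AUA,AUC,AUU -> pick last = AUU
residue 3: Y codons sorted = UAC,UAU -> pick last = UAU
residue 4: E codons sorted = GAA,GAG -> pick last = GAG
residue 5: W -> UGG (only codon)
terminator: stop codons sorted = UAA,UAG,UGA -> pick last = UGA

Answer: mRNA: AUGAUUUAUGAGUGGUGA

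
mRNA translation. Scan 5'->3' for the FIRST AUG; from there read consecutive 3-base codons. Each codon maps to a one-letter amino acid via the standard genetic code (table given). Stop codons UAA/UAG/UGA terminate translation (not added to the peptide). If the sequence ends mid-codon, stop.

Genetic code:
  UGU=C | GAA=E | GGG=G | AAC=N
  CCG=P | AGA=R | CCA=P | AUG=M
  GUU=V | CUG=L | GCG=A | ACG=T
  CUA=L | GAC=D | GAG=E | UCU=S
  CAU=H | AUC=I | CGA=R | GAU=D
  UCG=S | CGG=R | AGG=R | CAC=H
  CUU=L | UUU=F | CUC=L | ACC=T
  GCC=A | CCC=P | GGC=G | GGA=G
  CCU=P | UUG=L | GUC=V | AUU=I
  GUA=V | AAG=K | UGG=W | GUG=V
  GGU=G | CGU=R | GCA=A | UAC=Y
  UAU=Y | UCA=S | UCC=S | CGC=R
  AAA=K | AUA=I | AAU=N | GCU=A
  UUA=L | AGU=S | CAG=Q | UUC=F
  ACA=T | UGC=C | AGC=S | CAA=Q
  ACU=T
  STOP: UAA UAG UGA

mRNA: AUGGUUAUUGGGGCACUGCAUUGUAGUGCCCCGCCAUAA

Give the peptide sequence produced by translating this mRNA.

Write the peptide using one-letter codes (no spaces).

start AUG at pos 0
pos 0: AUG -> M; peptide=M
pos 3: GUU -> V; peptide=MV
pos 6: AUU -> I; peptide=MVI
pos 9: GGG -> G; peptide=MVIG
pos 12: GCA -> A; peptide=MVIGA
pos 15: CUG -> L; peptide=MVIGAL
pos 18: CAU -> H; peptide=MVIGALH
pos 21: UGU -> C; peptide=MVIGALHC
pos 24: AGU -> S; peptide=MVIGALHCS
pos 27: GCC -> A; peptide=MVIGALHCSA
pos 30: CCG -> P; peptide=MVIGALHCSAP
pos 33: CCA -> P; peptide=MVIGALHCSAPP
pos 36: UAA -> STOP

Answer: MVIGALHCSAPP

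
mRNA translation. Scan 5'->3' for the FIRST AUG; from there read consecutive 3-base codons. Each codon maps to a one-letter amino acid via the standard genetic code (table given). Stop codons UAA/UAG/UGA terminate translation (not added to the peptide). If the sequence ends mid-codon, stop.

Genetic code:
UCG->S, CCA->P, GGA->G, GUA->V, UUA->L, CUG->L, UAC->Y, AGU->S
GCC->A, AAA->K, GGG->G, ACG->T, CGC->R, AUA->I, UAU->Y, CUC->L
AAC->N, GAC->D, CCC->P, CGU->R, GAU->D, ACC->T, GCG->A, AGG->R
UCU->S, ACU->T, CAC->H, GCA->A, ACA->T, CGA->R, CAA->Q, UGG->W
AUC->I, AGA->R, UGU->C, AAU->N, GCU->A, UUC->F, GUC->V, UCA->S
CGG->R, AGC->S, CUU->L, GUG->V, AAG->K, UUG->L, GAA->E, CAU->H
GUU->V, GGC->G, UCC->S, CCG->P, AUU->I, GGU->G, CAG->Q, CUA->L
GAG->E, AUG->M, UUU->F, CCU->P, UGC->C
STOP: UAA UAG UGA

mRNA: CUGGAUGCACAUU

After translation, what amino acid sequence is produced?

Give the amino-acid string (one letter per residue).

Answer: MHI

Derivation:
start AUG at pos 4
pos 4: AUG -> M; peptide=M
pos 7: CAC -> H; peptide=MH
pos 10: AUU -> I; peptide=MHI
pos 13: only 0 nt remain (<3), stop (end of mRNA)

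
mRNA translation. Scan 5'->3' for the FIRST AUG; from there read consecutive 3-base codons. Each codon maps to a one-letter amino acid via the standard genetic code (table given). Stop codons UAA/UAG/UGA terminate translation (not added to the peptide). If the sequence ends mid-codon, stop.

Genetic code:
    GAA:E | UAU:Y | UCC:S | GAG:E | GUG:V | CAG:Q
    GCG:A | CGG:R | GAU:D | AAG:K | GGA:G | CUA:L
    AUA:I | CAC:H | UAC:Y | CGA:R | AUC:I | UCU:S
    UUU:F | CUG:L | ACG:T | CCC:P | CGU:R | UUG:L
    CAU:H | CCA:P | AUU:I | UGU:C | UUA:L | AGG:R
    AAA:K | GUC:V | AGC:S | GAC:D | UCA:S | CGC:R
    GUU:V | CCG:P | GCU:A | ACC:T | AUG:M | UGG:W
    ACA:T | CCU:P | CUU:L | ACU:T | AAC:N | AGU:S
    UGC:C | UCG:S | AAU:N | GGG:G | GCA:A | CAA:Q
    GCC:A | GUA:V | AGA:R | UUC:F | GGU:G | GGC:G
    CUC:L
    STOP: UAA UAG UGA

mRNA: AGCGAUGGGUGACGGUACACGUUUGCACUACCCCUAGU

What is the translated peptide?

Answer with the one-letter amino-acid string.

Answer: MGDGTRLHYP

Derivation:
start AUG at pos 4
pos 4: AUG -> M; peptide=M
pos 7: GGU -> G; peptide=MG
pos 10: GAC -> D; peptide=MGD
pos 13: GGU -> G; peptide=MGDG
pos 16: ACA -> T; peptide=MGDGT
pos 19: CGU -> R; peptide=MGDGTR
pos 22: UUG -> L; peptide=MGDGTRL
pos 25: CAC -> H; peptide=MGDGTRLH
pos 28: UAC -> Y; peptide=MGDGTRLHY
pos 31: CCC -> P; peptide=MGDGTRLHYP
pos 34: UAG -> STOP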